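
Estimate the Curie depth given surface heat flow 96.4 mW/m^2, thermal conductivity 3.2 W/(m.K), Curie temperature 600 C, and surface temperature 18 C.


T_Curie - T_surf = 600 - 18 = 582 C
Convert q to W/m^2: 96.4 mW/m^2 = 0.0964 W/m^2
d = 582 * 3.2 / 0.0964 = 19319.5 m

19319.5


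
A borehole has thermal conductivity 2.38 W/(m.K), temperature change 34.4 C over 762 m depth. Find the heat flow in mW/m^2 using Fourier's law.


q = k * dT / dz * 1000
= 2.38 * 34.4 / 762 * 1000
= 0.107444 * 1000
= 107.4436 mW/m^2

107.4436


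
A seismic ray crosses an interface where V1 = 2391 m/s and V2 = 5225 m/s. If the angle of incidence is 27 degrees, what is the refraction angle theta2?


sin(theta1) = sin(27 deg) = 0.45399
sin(theta2) = V2/V1 * sin(theta1) = 5225/2391 * 0.45399 = 0.992096
theta2 = arcsin(0.992096) = 82.7912 degrees

82.7912


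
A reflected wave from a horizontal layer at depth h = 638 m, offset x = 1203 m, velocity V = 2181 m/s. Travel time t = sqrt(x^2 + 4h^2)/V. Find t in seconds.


x^2 + 4h^2 = 1203^2 + 4*638^2 = 1447209 + 1628176 = 3075385
sqrt(3075385) = 1753.6776
t = 1753.6776 / 2181 = 0.8041 s

0.8041


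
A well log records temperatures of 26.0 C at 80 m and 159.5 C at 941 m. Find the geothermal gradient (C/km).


dT = 159.5 - 26.0 = 133.5 C
dz = 941 - 80 = 861 m
gradient = dT/dz * 1000 = 133.5/861 * 1000 = 155.0523 C/km

155.0523


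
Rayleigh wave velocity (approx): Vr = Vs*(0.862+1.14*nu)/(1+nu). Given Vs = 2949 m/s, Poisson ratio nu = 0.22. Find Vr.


Numerator factor = 0.862 + 1.14*0.22 = 1.1128
Denominator = 1 + 0.22 = 1.22
Vr = 2949 * 1.1128 / 1.22 = 2689.87 m/s

2689.87


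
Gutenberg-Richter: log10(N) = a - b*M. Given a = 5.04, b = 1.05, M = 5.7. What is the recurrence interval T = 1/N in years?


log10(N) = 5.04 - 1.05*5.7 = -0.945
N = 10^-0.945 = 0.113501
T = 1/N = 1/0.113501 = 8.8105 years

8.8105


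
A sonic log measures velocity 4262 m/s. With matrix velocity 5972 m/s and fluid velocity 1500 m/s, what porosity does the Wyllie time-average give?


1/V - 1/Vm = 1/4262 - 1/5972 = 6.718e-05
1/Vf - 1/Vm = 1/1500 - 1/5972 = 0.00049922
phi = 6.718e-05 / 0.00049922 = 0.1346

0.1346


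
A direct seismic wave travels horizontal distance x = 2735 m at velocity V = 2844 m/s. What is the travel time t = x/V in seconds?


t = x / V
= 2735 / 2844
= 0.9617 s

0.9617


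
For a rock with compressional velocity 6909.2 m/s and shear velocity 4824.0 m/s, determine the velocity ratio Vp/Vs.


Vp/Vs = 6909.2 / 4824.0
= 1.4323

1.4323


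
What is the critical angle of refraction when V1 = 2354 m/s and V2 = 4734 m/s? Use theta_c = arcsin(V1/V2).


V1/V2 = 2354/4734 = 0.497254
theta_c = arcsin(0.497254) = 29.8185 degrees

29.8185


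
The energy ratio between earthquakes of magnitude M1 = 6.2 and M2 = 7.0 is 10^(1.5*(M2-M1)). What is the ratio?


M2 - M1 = 7.0 - 6.2 = 0.8
1.5 * 0.8 = 1.2
ratio = 10^1.2 = 15.85

15.85


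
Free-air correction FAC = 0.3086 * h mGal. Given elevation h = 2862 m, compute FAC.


FAC = 0.3086 * h
= 0.3086 * 2862
= 883.2132 mGal

883.2132


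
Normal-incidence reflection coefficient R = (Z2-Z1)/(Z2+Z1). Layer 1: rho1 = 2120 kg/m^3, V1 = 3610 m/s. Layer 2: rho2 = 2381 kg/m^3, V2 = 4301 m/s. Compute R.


Z1 = 2120 * 3610 = 7653200
Z2 = 2381 * 4301 = 10240681
R = (10240681 - 7653200) / (10240681 + 7653200) = 2587481 / 17893881 = 0.1446

0.1446


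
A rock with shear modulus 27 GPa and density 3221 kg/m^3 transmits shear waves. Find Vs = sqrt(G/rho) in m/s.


Convert G to Pa: G = 27e9 Pa
Compute G/rho = 27e9 / 3221 = 8382489.91
Vs = sqrt(8382489.91) = 2895.25 m/s

2895.25


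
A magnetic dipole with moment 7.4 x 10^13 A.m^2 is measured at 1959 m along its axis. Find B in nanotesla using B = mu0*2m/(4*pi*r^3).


m = 7.4 x 10^13 = 74000000000000 A.m^2
2m = 148000000000000 A.m^2
r^3 = 1959^3 = 7518017079
B = (4pi*10^-7) * 148000000000000 / (4*pi * 7518017079) * 1e9
= 185982285.092516 / 94474188899.8 * 1e9
= 1968604.2003 nT

1968604.2003


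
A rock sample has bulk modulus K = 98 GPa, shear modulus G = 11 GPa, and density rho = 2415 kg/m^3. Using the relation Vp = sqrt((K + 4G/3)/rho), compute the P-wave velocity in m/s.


First compute the effective modulus:
K + 4G/3 = 98e9 + 4*11e9/3 = 112666666666.67 Pa
Then divide by density:
112666666666.67 / 2415 = 46652864.0442 Pa/(kg/m^3)
Take the square root:
Vp = sqrt(46652864.0442) = 6830.29 m/s

6830.29


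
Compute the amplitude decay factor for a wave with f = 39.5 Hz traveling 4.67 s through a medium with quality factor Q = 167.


pi*f*t/Q = pi*39.5*4.67/167 = 3.470143
A/A0 = exp(-3.470143) = 0.031113

0.031113


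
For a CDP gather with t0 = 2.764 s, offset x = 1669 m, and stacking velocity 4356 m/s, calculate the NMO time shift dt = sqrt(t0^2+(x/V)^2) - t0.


x/Vnmo = 1669/4356 = 0.38315
(x/Vnmo)^2 = 0.146804
t0^2 = 7.639696
sqrt(7.639696 + 0.146804) = 2.79043
dt = 2.79043 - 2.764 = 0.02643

0.02643


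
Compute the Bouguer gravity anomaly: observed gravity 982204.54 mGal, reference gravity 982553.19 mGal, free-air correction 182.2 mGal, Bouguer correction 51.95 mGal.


BA = g_obs - g_ref + FAC - BC
= 982204.54 - 982553.19 + 182.2 - 51.95
= -218.4 mGal

-218.4


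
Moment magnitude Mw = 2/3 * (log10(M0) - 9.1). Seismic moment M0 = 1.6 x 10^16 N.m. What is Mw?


log10(M0) = log10(1.6 x 10^16) = 16.2041
Mw = 2/3 * (16.2041 - 9.1)
= 2/3 * 7.1041
= 4.74

4.74


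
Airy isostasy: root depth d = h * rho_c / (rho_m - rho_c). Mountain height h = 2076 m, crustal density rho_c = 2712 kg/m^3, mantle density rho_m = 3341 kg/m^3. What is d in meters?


rho_m - rho_c = 3341 - 2712 = 629
d = 2076 * 2712 / 629
= 5630112 / 629
= 8950.89 m

8950.89


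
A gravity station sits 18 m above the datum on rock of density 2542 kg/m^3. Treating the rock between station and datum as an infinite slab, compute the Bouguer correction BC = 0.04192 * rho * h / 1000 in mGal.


BC = 0.04192 * rho * h / 1000
= 0.04192 * 2542 * 18 / 1000
= 1.9181 mGal

1.9181


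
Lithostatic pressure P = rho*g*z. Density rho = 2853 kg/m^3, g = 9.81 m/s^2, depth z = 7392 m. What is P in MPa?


P = rho * g * z / 1e6
= 2853 * 9.81 * 7392 / 1e6
= 206886778.56 / 1e6
= 206.8868 MPa

206.8868


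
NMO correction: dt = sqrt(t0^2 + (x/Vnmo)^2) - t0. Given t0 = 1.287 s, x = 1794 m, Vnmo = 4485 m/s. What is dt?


x/Vnmo = 1794/4485 = 0.4
(x/Vnmo)^2 = 0.16
t0^2 = 1.656369
sqrt(1.656369 + 0.16) = 1.347727
dt = 1.347727 - 1.287 = 0.060727

0.060727


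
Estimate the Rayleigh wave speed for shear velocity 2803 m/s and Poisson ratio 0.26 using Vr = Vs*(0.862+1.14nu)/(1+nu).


Numerator factor = 0.862 + 1.14*0.26 = 1.1584
Denominator = 1 + 0.26 = 1.26
Vr = 2803 * 1.1584 / 1.26 = 2576.98 m/s

2576.98


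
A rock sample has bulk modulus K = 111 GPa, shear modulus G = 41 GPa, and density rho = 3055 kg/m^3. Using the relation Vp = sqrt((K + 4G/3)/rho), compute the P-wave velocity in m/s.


First compute the effective modulus:
K + 4G/3 = 111e9 + 4*41e9/3 = 165666666666.67 Pa
Then divide by density:
165666666666.67 / 3055 = 54228041.4621 Pa/(kg/m^3)
Take the square root:
Vp = sqrt(54228041.4621) = 7363.97 m/s

7363.97


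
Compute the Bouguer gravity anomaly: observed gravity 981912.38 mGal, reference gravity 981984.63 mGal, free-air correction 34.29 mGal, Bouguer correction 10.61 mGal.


BA = g_obs - g_ref + FAC - BC
= 981912.38 - 981984.63 + 34.29 - 10.61
= -48.57 mGal

-48.57


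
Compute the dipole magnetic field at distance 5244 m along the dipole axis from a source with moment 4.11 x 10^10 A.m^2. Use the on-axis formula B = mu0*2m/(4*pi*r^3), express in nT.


m = 4.11 x 10^10 = 41100000000 A.m^2
2m = 82200000000 A.m^2
r^3 = 5244^3 = 144207566784
B = (4pi*10^-7) * 82200000000 / (4*pi * 144207566784) * 1e9
= 103295.56645 / 1812165729602.7 * 1e9
= 57.0012 nT

57.0012


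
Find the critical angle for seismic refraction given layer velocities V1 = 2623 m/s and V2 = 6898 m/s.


V1/V2 = 2623/6898 = 0.380255
theta_c = arcsin(0.380255) = 22.3495 degrees

22.3495


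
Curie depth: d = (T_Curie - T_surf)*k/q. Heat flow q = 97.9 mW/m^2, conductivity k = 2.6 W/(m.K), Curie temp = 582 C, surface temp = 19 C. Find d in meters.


T_Curie - T_surf = 582 - 19 = 563 C
Convert q to W/m^2: 97.9 mW/m^2 = 0.0979 W/m^2
d = 563 * 2.6 / 0.0979 = 14951.99 m

14951.99


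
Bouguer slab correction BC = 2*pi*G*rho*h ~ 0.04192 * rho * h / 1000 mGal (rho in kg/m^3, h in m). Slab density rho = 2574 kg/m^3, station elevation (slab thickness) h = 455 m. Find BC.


BC = 0.04192 * rho * h / 1000
= 0.04192 * 2574 * 455 / 1000
= 49.0954 mGal

49.0954


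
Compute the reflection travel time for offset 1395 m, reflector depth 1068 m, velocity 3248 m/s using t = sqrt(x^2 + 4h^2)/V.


x^2 + 4h^2 = 1395^2 + 4*1068^2 = 1946025 + 4562496 = 6508521
sqrt(6508521) = 2551.1803
t = 2551.1803 / 3248 = 0.7855 s

0.7855


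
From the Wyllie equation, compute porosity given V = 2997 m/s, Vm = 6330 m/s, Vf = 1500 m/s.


1/V - 1/Vm = 1/2997 - 1/6330 = 0.00017569
1/Vf - 1/Vm = 1/1500 - 1/6330 = 0.00050869
phi = 0.00017569 / 0.00050869 = 0.3454

0.3454


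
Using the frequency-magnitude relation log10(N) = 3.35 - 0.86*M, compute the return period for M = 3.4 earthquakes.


log10(N) = 3.35 - 0.86*3.4 = 0.426
N = 10^0.426 = 2.666859
T = 1/N = 1/2.666859 = 0.375 years

0.375


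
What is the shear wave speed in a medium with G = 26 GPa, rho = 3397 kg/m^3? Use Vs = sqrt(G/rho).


Convert G to Pa: G = 26e9 Pa
Compute G/rho = 26e9 / 3397 = 7653812.1872
Vs = sqrt(7653812.1872) = 2766.55 m/s

2766.55


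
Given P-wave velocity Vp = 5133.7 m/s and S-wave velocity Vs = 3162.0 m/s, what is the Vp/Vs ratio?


Vp/Vs = 5133.7 / 3162.0
= 1.6236

1.6236


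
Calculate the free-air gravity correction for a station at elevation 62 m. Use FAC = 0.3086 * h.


FAC = 0.3086 * h
= 0.3086 * 62
= 19.1332 mGal

19.1332


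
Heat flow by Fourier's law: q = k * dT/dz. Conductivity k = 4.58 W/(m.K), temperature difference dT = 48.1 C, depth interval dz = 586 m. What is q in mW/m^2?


q = k * dT / dz * 1000
= 4.58 * 48.1 / 586 * 1000
= 0.375935 * 1000
= 375.9352 mW/m^2

375.9352


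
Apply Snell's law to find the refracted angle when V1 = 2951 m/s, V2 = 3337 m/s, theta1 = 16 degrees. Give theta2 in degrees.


sin(theta1) = sin(16 deg) = 0.275637
sin(theta2) = V2/V1 * sin(theta1) = 3337/2951 * 0.275637 = 0.311692
theta2 = arcsin(0.311692) = 18.1612 degrees

18.1612


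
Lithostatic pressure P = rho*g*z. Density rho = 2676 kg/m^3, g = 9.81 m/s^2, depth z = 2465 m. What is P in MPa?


P = rho * g * z / 1e6
= 2676 * 9.81 * 2465 / 1e6
= 64710095.4 / 1e6
= 64.7101 MPa

64.7101


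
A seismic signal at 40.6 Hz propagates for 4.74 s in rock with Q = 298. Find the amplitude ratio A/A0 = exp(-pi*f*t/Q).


pi*f*t/Q = pi*40.6*4.74/298 = 2.028794
A/A0 = exp(-2.028794) = 0.131494

0.131494


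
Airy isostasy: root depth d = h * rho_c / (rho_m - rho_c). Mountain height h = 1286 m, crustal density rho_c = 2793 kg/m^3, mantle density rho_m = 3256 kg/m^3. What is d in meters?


rho_m - rho_c = 3256 - 2793 = 463
d = 1286 * 2793 / 463
= 3591798 / 463
= 7757.66 m

7757.66


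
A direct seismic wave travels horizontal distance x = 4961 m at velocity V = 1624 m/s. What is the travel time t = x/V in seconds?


t = x / V
= 4961 / 1624
= 3.0548 s

3.0548


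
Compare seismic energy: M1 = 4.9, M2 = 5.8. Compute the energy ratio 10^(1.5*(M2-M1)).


M2 - M1 = 5.8 - 4.9 = 0.9
1.5 * 0.9 = 1.35
ratio = 10^1.35 = 22.39

22.39


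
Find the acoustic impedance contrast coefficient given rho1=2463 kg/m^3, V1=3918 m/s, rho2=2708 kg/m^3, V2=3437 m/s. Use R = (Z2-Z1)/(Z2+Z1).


Z1 = 2463 * 3918 = 9650034
Z2 = 2708 * 3437 = 9307396
R = (9307396 - 9650034) / (9307396 + 9650034) = -342638 / 18957430 = -0.0181

-0.0181


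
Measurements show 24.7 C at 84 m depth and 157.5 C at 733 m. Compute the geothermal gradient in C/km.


dT = 157.5 - 24.7 = 132.8 C
dz = 733 - 84 = 649 m
gradient = dT/dz * 1000 = 132.8/649 * 1000 = 204.6225 C/km

204.6225


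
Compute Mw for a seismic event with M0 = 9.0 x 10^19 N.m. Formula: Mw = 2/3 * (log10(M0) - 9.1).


log10(M0) = log10(9.0 x 10^19) = 19.9542
Mw = 2/3 * (19.9542 - 9.1)
= 2/3 * 10.8542
= 7.24

7.24


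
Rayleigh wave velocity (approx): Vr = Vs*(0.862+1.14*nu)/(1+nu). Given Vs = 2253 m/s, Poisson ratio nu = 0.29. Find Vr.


Numerator factor = 0.862 + 1.14*0.29 = 1.1926
Denominator = 1 + 0.29 = 1.29
Vr = 2253 * 1.1926 / 1.29 = 2082.89 m/s

2082.89


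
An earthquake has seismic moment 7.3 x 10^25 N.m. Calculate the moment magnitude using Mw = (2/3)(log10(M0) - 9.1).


log10(M0) = log10(7.3 x 10^25) = 25.8633
Mw = 2/3 * (25.8633 - 9.1)
= 2/3 * 16.7633
= 11.18

11.18


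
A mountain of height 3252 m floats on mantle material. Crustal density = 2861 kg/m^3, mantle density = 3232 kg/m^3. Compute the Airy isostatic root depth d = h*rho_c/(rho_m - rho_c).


rho_m - rho_c = 3232 - 2861 = 371
d = 3252 * 2861 / 371
= 9303972 / 371
= 25078.09 m

25078.09


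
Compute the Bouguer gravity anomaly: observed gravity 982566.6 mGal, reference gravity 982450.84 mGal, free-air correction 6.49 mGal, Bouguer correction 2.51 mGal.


BA = g_obs - g_ref + FAC - BC
= 982566.6 - 982450.84 + 6.49 - 2.51
= 119.74 mGal

119.74


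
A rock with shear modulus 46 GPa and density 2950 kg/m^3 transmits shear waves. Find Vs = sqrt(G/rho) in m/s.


Convert G to Pa: G = 46e9 Pa
Compute G/rho = 46e9 / 2950 = 15593220.339
Vs = sqrt(15593220.339) = 3948.83 m/s

3948.83


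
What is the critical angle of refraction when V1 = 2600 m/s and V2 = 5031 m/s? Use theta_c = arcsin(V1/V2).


V1/V2 = 2600/5031 = 0.516796
theta_c = arcsin(0.516796) = 31.1176 degrees

31.1176


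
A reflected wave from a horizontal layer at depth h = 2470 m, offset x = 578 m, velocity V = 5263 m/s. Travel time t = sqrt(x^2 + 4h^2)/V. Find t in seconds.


x^2 + 4h^2 = 578^2 + 4*2470^2 = 334084 + 24403600 = 24737684
sqrt(24737684) = 4973.6992
t = 4973.6992 / 5263 = 0.945 s

0.945


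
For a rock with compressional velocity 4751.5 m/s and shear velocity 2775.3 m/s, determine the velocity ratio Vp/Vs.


Vp/Vs = 4751.5 / 2775.3
= 1.7121

1.7121


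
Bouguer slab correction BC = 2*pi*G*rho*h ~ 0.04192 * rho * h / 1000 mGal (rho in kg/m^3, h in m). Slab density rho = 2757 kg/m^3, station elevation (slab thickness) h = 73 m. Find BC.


BC = 0.04192 * rho * h / 1000
= 0.04192 * 2757 * 73 / 1000
= 8.4369 mGal

8.4369


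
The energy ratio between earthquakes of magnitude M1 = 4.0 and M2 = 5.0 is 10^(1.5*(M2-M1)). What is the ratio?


M2 - M1 = 5.0 - 4.0 = 1.0
1.5 * 1.0 = 1.5
ratio = 10^1.5 = 31.62

31.62


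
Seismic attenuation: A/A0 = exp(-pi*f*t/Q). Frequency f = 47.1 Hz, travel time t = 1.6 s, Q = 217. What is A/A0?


pi*f*t/Q = pi*47.1*1.6/217 = 1.091016
A/A0 = exp(-1.091016) = 0.335875

0.335875


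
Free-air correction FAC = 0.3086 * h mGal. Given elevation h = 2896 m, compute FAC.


FAC = 0.3086 * h
= 0.3086 * 2896
= 893.7056 mGal

893.7056


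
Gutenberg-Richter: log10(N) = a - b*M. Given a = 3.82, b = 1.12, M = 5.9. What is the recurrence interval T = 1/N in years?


log10(N) = 3.82 - 1.12*5.9 = -2.788
N = 10^-2.788 = 0.001629
T = 1/N = 1/0.001629 = 613.762 years

613.762


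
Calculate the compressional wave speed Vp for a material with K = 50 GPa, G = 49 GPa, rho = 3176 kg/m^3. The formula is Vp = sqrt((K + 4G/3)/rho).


First compute the effective modulus:
K + 4G/3 = 50e9 + 4*49e9/3 = 115333333333.33 Pa
Then divide by density:
115333333333.33 / 3176 = 36314021.8304 Pa/(kg/m^3)
Take the square root:
Vp = sqrt(36314021.8304) = 6026.11 m/s

6026.11


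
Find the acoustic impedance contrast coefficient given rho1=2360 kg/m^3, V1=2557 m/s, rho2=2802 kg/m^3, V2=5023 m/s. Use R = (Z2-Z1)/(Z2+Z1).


Z1 = 2360 * 2557 = 6034520
Z2 = 2802 * 5023 = 14074446
R = (14074446 - 6034520) / (14074446 + 6034520) = 8039926 / 20108966 = 0.3998

0.3998


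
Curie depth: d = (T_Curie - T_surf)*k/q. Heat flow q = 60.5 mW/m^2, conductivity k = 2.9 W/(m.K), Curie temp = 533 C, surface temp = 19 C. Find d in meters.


T_Curie - T_surf = 533 - 19 = 514 C
Convert q to W/m^2: 60.5 mW/m^2 = 0.0605 W/m^2
d = 514 * 2.9 / 0.0605 = 24638.02 m

24638.02


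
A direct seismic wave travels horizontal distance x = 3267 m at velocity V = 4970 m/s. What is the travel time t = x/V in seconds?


t = x / V
= 3267 / 4970
= 0.6573 s

0.6573


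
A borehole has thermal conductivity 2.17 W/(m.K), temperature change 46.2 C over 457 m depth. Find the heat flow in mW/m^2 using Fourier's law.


q = k * dT / dz * 1000
= 2.17 * 46.2 / 457 * 1000
= 0.219374 * 1000
= 219.3742 mW/m^2

219.3742


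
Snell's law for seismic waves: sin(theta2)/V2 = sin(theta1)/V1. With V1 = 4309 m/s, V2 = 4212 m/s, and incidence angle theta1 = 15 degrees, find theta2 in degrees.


sin(theta1) = sin(15 deg) = 0.258819
sin(theta2) = V2/V1 * sin(theta1) = 4212/4309 * 0.258819 = 0.252993
theta2 = arcsin(0.252993) = 14.6547 degrees

14.6547


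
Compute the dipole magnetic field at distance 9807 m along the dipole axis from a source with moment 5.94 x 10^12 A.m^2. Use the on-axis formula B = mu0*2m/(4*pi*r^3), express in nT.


m = 5.94 x 10^12 = 5940000000000 A.m^2
2m = 11880000000000 A.m^2
r^3 = 9807^3 = 943210280943
B = (4pi*10^-7) * 11880000000000 / (4*pi * 943210280943) * 1e9
= 14928848.289859 / 11852729957603.57 * 1e9
= 1259.5283 nT

1259.5283


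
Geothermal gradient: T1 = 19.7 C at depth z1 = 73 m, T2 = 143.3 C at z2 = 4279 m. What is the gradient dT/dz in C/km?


dT = 143.3 - 19.7 = 123.6 C
dz = 4279 - 73 = 4206 m
gradient = dT/dz * 1000 = 123.6/4206 * 1000 = 29.3866 C/km

29.3866


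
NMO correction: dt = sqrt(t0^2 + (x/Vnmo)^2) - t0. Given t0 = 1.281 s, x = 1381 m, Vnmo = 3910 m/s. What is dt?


x/Vnmo = 1381/3910 = 0.353197
(x/Vnmo)^2 = 0.124748
t0^2 = 1.640961
sqrt(1.640961 + 0.124748) = 1.3288
dt = 1.3288 - 1.281 = 0.0478

0.0478


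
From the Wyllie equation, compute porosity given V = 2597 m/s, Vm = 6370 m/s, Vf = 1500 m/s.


1/V - 1/Vm = 1/2597 - 1/6370 = 0.00022807
1/Vf - 1/Vm = 1/1500 - 1/6370 = 0.00050968
phi = 0.00022807 / 0.00050968 = 0.4475

0.4475


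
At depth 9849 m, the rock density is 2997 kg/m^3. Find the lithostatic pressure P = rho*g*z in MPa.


P = rho * g * z / 1e6
= 2997 * 9.81 * 9849 / 1e6
= 289566213.93 / 1e6
= 289.5662 MPa

289.5662


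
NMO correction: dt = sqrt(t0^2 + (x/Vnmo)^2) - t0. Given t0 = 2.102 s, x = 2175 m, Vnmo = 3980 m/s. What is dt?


x/Vnmo = 2175/3980 = 0.546482
(x/Vnmo)^2 = 0.298643
t0^2 = 4.418404
sqrt(4.418404 + 0.298643) = 2.171876
dt = 2.171876 - 2.102 = 0.069876

0.069876


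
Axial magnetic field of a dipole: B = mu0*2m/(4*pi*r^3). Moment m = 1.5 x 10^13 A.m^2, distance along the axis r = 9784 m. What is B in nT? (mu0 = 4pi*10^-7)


m = 1.5 x 10^13 = 15000000000000 A.m^2
2m = 30000000000000 A.m^2
r^3 = 9784^3 = 936589602304
B = (4pi*10^-7) * 30000000000000 / (4*pi * 936589602304) * 1e9
= 37699111.843078 / 11769532056107.33 * 1e9
= 3203.1105 nT

3203.1105


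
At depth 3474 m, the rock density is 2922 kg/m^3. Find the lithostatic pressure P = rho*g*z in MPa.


P = rho * g * z / 1e6
= 2922 * 9.81 * 3474 / 1e6
= 99581584.68 / 1e6
= 99.5816 MPa

99.5816


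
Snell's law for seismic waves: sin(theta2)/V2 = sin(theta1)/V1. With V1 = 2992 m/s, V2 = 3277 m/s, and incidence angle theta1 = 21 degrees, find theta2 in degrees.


sin(theta1) = sin(21 deg) = 0.358368
sin(theta2) = V2/V1 * sin(theta1) = 3277/2992 * 0.358368 = 0.392504
theta2 = arcsin(0.392504) = 23.1104 degrees

23.1104


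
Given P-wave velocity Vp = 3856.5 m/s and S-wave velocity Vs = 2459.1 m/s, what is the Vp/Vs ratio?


Vp/Vs = 3856.5 / 2459.1
= 1.5683

1.5683


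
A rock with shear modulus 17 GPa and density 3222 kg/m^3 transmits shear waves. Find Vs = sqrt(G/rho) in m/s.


Convert G to Pa: G = 17e9 Pa
Compute G/rho = 17e9 / 3222 = 5276225.9466
Vs = sqrt(5276225.9466) = 2297.0 m/s

2297.0


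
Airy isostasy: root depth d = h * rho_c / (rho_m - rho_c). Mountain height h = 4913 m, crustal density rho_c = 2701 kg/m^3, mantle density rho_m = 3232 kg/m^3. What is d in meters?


rho_m - rho_c = 3232 - 2701 = 531
d = 4913 * 2701 / 531
= 13270013 / 531
= 24990.61 m

24990.61


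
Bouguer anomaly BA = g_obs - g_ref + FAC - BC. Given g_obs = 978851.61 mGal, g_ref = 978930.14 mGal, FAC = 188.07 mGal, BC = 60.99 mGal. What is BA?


BA = g_obs - g_ref + FAC - BC
= 978851.61 - 978930.14 + 188.07 - 60.99
= 48.55 mGal

48.55


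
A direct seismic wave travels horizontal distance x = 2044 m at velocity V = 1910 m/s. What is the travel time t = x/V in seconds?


t = x / V
= 2044 / 1910
= 1.0702 s

1.0702


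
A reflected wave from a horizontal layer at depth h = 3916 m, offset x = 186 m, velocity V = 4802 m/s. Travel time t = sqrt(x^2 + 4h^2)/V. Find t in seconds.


x^2 + 4h^2 = 186^2 + 4*3916^2 = 34596 + 61340224 = 61374820
sqrt(61374820) = 7834.2083
t = 7834.2083 / 4802 = 1.6314 s

1.6314


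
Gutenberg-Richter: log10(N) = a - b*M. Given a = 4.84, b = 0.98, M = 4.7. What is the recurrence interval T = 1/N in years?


log10(N) = 4.84 - 0.98*4.7 = 0.234
N = 10^0.234 = 1.713957
T = 1/N = 1/1.713957 = 0.5834 years

0.5834


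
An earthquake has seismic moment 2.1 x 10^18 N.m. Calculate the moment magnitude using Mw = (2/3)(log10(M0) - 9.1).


log10(M0) = log10(2.1 x 10^18) = 18.3222
Mw = 2/3 * (18.3222 - 9.1)
= 2/3 * 9.2222
= 6.15

6.15


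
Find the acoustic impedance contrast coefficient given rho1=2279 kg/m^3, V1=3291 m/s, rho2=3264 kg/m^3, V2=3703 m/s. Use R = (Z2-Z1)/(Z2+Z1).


Z1 = 2279 * 3291 = 7500189
Z2 = 3264 * 3703 = 12086592
R = (12086592 - 7500189) / (12086592 + 7500189) = 4586403 / 19586781 = 0.2342

0.2342


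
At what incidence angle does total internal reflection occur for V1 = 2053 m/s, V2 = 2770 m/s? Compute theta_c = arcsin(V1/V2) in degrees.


V1/V2 = 2053/2770 = 0.741155
theta_c = arcsin(0.741155) = 47.8299 degrees

47.8299


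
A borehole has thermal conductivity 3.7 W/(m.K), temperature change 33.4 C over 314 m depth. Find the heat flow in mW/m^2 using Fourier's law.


q = k * dT / dz * 1000
= 3.7 * 33.4 / 314 * 1000
= 0.393567 * 1000
= 393.5669 mW/m^2

393.5669


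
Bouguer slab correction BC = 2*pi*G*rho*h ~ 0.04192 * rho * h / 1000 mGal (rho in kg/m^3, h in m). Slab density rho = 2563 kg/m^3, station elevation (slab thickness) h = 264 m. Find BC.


BC = 0.04192 * rho * h / 1000
= 0.04192 * 2563 * 264 / 1000
= 28.3644 mGal

28.3644


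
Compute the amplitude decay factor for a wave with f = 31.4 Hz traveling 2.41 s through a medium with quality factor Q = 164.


pi*f*t/Q = pi*31.4*2.41/164 = 1.449615
A/A0 = exp(-1.449615) = 0.234661

0.234661


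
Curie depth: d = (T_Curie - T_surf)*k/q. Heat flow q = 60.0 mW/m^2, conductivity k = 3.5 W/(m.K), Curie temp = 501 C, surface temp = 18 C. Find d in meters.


T_Curie - T_surf = 501 - 18 = 483 C
Convert q to W/m^2: 60.0 mW/m^2 = 0.06 W/m^2
d = 483 * 3.5 / 0.06 = 28175.0 m

28175.0


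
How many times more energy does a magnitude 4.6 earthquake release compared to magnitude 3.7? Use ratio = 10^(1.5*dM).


M2 - M1 = 4.6 - 3.7 = 0.9
1.5 * 0.9 = 1.35
ratio = 10^1.35 = 22.39

22.39


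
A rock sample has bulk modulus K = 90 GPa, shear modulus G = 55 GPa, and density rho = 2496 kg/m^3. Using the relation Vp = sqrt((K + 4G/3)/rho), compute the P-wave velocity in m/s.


First compute the effective modulus:
K + 4G/3 = 90e9 + 4*55e9/3 = 163333333333.33 Pa
Then divide by density:
163333333333.33 / 2496 = 65438034.188 Pa/(kg/m^3)
Take the square root:
Vp = sqrt(65438034.188) = 8089.38 m/s

8089.38


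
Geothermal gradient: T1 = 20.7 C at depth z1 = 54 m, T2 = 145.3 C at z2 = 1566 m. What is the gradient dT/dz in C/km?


dT = 145.3 - 20.7 = 124.6 C
dz = 1566 - 54 = 1512 m
gradient = dT/dz * 1000 = 124.6/1512 * 1000 = 82.4074 C/km

82.4074


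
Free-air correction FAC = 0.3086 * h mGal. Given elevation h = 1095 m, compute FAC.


FAC = 0.3086 * h
= 0.3086 * 1095
= 337.917 mGal

337.917


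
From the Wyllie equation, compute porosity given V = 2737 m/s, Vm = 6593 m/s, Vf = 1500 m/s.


1/V - 1/Vm = 1/2737 - 1/6593 = 0.00021369
1/Vf - 1/Vm = 1/1500 - 1/6593 = 0.00051499
phi = 0.00021369 / 0.00051499 = 0.4149

0.4149


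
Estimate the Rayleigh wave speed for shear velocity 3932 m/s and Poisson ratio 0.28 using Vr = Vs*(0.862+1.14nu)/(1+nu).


Numerator factor = 0.862 + 1.14*0.28 = 1.1812
Denominator = 1 + 0.28 = 1.28
Vr = 3932 * 1.1812 / 1.28 = 3628.5 m/s

3628.5


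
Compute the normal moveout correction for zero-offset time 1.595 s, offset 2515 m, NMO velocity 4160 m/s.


x/Vnmo = 2515/4160 = 0.604567
(x/Vnmo)^2 = 0.365502
t0^2 = 2.544025
sqrt(2.544025 + 0.365502) = 1.705733
dt = 1.705733 - 1.595 = 0.110733

0.110733


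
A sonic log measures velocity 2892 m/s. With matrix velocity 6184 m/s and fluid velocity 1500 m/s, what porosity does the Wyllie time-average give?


1/V - 1/Vm = 1/2892 - 1/6184 = 0.00018407
1/Vf - 1/Vm = 1/1500 - 1/6184 = 0.00050496
phi = 0.00018407 / 0.00050496 = 0.3645

0.3645


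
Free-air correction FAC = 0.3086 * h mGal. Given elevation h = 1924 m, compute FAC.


FAC = 0.3086 * h
= 0.3086 * 1924
= 593.7464 mGal

593.7464


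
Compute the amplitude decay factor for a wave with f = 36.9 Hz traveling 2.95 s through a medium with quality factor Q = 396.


pi*f*t/Q = pi*36.9*2.95/396 = 0.863581
A/A0 = exp(-0.863581) = 0.421649

0.421649


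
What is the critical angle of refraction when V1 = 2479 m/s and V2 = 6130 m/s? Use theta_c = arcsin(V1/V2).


V1/V2 = 2479/6130 = 0.404405
theta_c = arcsin(0.404405) = 23.8538 degrees

23.8538


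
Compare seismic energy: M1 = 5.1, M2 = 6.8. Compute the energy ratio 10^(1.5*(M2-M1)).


M2 - M1 = 6.8 - 5.1 = 1.7
1.5 * 1.7 = 2.55
ratio = 10^2.55 = 354.81

354.81


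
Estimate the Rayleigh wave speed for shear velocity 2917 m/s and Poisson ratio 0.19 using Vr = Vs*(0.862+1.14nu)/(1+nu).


Numerator factor = 0.862 + 1.14*0.19 = 1.0786
Denominator = 1 + 0.19 = 1.19
Vr = 2917 * 1.0786 / 1.19 = 2643.93 m/s

2643.93


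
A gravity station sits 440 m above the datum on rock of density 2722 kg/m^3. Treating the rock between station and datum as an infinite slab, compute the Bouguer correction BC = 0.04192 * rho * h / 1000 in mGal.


BC = 0.04192 * rho * h / 1000
= 0.04192 * 2722 * 440 / 1000
= 50.2067 mGal

50.2067


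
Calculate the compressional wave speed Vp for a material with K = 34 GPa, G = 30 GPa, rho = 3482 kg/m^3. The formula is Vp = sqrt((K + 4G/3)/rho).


First compute the effective modulus:
K + 4G/3 = 34e9 + 4*30e9/3 = 74000000000.0 Pa
Then divide by density:
74000000000.0 / 3482 = 21252153.9345 Pa/(kg/m^3)
Take the square root:
Vp = sqrt(21252153.9345) = 4610.01 m/s

4610.01


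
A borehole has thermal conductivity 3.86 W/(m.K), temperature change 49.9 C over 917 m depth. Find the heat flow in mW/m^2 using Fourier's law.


q = k * dT / dz * 1000
= 3.86 * 49.9 / 917 * 1000
= 0.210048 * 1000
= 210.048 mW/m^2

210.048


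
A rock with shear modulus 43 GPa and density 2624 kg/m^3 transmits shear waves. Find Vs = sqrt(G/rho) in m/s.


Convert G to Pa: G = 43e9 Pa
Compute G/rho = 43e9 / 2624 = 16387195.122
Vs = sqrt(16387195.122) = 4048.11 m/s

4048.11


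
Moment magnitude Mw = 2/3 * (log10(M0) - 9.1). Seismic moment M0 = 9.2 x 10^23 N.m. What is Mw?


log10(M0) = log10(9.2 x 10^23) = 23.9638
Mw = 2/3 * (23.9638 - 9.1)
= 2/3 * 14.8638
= 9.91

9.91


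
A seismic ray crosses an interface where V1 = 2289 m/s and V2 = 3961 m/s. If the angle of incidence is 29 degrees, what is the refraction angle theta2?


sin(theta1) = sin(29 deg) = 0.48481
sin(theta2) = V2/V1 * sin(theta1) = 3961/2289 * 0.48481 = 0.838939
theta2 = arcsin(0.838939) = 57.0282 degrees

57.0282


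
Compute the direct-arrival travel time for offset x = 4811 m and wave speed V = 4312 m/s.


t = x / V
= 4811 / 4312
= 1.1157 s

1.1157


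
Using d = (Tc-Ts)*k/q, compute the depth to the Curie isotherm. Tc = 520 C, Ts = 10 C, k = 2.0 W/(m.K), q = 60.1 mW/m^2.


T_Curie - T_surf = 520 - 10 = 510 C
Convert q to W/m^2: 60.1 mW/m^2 = 0.0601 W/m^2
d = 510 * 2.0 / 0.0601 = 16971.71 m

16971.71


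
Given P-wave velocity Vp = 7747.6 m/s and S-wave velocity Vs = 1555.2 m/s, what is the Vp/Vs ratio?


Vp/Vs = 7747.6 / 1555.2
= 4.9817

4.9817


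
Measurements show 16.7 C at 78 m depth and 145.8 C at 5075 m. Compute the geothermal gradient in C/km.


dT = 145.8 - 16.7 = 129.1 C
dz = 5075 - 78 = 4997 m
gradient = dT/dz * 1000 = 129.1/4997 * 1000 = 25.8355 C/km

25.8355


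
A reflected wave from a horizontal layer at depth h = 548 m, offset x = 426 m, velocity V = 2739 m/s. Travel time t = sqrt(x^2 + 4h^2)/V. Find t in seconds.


x^2 + 4h^2 = 426^2 + 4*548^2 = 181476 + 1201216 = 1382692
sqrt(1382692) = 1175.8792
t = 1175.8792 / 2739 = 0.4293 s

0.4293


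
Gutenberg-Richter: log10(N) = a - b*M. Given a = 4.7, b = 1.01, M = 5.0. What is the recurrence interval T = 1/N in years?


log10(N) = 4.7 - 1.01*5.0 = -0.35
N = 10^-0.35 = 0.446684
T = 1/N = 1/0.446684 = 2.2387 years

2.2387


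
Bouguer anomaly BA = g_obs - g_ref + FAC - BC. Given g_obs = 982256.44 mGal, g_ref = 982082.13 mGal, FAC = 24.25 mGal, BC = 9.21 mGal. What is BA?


BA = g_obs - g_ref + FAC - BC
= 982256.44 - 982082.13 + 24.25 - 9.21
= 189.35 mGal

189.35


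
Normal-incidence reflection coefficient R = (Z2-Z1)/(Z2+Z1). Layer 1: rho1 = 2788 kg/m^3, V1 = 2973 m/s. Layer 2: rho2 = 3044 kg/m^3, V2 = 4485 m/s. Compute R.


Z1 = 2788 * 2973 = 8288724
Z2 = 3044 * 4485 = 13652340
R = (13652340 - 8288724) / (13652340 + 8288724) = 5363616 / 21941064 = 0.2445

0.2445


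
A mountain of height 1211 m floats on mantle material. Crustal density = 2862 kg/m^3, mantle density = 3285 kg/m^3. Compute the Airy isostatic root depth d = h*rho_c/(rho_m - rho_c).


rho_m - rho_c = 3285 - 2862 = 423
d = 1211 * 2862 / 423
= 3465882 / 423
= 8193.57 m

8193.57


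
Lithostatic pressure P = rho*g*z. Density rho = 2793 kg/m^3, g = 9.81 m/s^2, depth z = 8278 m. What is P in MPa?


P = rho * g * z / 1e6
= 2793 * 9.81 * 8278 / 1e6
= 226811653.74 / 1e6
= 226.8117 MPa

226.8117


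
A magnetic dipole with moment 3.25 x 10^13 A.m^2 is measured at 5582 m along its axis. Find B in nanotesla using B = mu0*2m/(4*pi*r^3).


m = 3.25 x 10^13 = 32500000000000 A.m^2
2m = 65000000000000 A.m^2
r^3 = 5582^3 = 173927997368
B = (4pi*10^-7) * 65000000000000 / (4*pi * 173927997368) * 1e9
= 81681408.993335 / 2185643675139.57 * 1e9
= 37371.7866 nT

37371.7866


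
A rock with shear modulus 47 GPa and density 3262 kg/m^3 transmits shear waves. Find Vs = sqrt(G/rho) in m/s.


Convert G to Pa: G = 47e9 Pa
Compute G/rho = 47e9 / 3262 = 14408338.4427
Vs = sqrt(14408338.4427) = 3795.83 m/s

3795.83


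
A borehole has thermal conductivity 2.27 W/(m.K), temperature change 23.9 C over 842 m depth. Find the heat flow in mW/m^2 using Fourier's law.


q = k * dT / dz * 1000
= 2.27 * 23.9 / 842 * 1000
= 0.064433 * 1000
= 64.4335 mW/m^2

64.4335


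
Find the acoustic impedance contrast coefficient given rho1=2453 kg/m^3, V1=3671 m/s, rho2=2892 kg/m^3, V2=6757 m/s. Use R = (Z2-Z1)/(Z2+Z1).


Z1 = 2453 * 3671 = 9004963
Z2 = 2892 * 6757 = 19541244
R = (19541244 - 9004963) / (19541244 + 9004963) = 10536281 / 28546207 = 0.3691

0.3691


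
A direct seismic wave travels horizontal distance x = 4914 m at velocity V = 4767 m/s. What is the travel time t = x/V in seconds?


t = x / V
= 4914 / 4767
= 1.0308 s

1.0308


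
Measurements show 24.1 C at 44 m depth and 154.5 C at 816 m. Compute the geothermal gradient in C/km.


dT = 154.5 - 24.1 = 130.4 C
dz = 816 - 44 = 772 m
gradient = dT/dz * 1000 = 130.4/772 * 1000 = 168.9119 C/km

168.9119


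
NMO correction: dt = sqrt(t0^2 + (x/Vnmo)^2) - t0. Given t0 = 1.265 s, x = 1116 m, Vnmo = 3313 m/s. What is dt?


x/Vnmo = 1116/3313 = 0.336855
(x/Vnmo)^2 = 0.113471
t0^2 = 1.600225
sqrt(1.600225 + 0.113471) = 1.309082
dt = 1.309082 - 1.265 = 0.044082

0.044082


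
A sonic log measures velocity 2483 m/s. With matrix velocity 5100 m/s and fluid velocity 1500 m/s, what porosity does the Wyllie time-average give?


1/V - 1/Vm = 1/2483 - 1/5100 = 0.00020666
1/Vf - 1/Vm = 1/1500 - 1/5100 = 0.00047059
phi = 0.00020666 / 0.00047059 = 0.4392

0.4392


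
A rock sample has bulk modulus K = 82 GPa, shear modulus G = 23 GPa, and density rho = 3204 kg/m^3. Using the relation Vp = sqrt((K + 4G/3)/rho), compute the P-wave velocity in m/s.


First compute the effective modulus:
K + 4G/3 = 82e9 + 4*23e9/3 = 112666666666.67 Pa
Then divide by density:
112666666666.67 / 3204 = 35164377.861 Pa/(kg/m^3)
Take the square root:
Vp = sqrt(35164377.861) = 5929.96 m/s

5929.96


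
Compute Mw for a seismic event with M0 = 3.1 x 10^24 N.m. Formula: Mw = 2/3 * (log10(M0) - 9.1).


log10(M0) = log10(3.1 x 10^24) = 24.4914
Mw = 2/3 * (24.4914 - 9.1)
= 2/3 * 15.3914
= 10.26

10.26


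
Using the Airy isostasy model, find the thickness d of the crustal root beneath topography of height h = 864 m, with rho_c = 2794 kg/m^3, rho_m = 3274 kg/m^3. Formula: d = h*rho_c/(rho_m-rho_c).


rho_m - rho_c = 3274 - 2794 = 480
d = 864 * 2794 / 480
= 2414016 / 480
= 5029.2 m

5029.2


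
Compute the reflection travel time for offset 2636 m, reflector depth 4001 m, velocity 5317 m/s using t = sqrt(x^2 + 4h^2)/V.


x^2 + 4h^2 = 2636^2 + 4*4001^2 = 6948496 + 64032004 = 70980500
sqrt(70980500) = 8424.9926
t = 8424.9926 / 5317 = 1.5845 s

1.5845


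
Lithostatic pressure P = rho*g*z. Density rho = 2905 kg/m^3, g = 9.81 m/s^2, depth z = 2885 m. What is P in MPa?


P = rho * g * z / 1e6
= 2905 * 9.81 * 2885 / 1e6
= 82216874.25 / 1e6
= 82.2169 MPa

82.2169


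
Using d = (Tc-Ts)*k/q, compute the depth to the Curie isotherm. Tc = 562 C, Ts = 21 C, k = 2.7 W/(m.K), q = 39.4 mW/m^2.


T_Curie - T_surf = 562 - 21 = 541 C
Convert q to W/m^2: 39.4 mW/m^2 = 0.0394 W/m^2
d = 541 * 2.7 / 0.0394 = 37073.6 m

37073.6


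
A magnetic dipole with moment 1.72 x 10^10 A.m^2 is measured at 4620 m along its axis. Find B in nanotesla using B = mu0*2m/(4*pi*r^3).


m = 1.72 x 10^10 = 17200000000 A.m^2
2m = 34400000000 A.m^2
r^3 = 4620^3 = 98611128000
B = (4pi*10^-7) * 34400000000 / (4*pi * 98611128000) * 1e9
= 43228.314913 / 1239183981148.01 * 1e9
= 34.8845 nT

34.8845


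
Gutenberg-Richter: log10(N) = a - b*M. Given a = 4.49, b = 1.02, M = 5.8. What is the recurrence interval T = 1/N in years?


log10(N) = 4.49 - 1.02*5.8 = -1.426
N = 10^-1.426 = 0.037497
T = 1/N = 1/0.037497 = 26.6686 years

26.6686


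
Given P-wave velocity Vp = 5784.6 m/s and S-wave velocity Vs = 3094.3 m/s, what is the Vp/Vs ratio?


Vp/Vs = 5784.6 / 3094.3
= 1.8694

1.8694


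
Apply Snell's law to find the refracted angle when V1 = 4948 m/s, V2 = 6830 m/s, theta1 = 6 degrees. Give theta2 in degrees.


sin(theta1) = sin(6 deg) = 0.104528
sin(theta2) = V2/V1 * sin(theta1) = 6830/4948 * 0.104528 = 0.144286
theta2 = arcsin(0.144286) = 8.296 degrees

8.296


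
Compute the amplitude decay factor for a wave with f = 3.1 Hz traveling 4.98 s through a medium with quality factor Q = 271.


pi*f*t/Q = pi*3.1*4.98/271 = 0.178966
A/A0 = exp(-0.178966) = 0.836134

0.836134


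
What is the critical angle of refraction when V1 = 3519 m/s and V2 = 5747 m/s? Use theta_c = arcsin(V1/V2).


V1/V2 = 3519/5747 = 0.612319
theta_c = arcsin(0.612319) = 37.7574 degrees

37.7574


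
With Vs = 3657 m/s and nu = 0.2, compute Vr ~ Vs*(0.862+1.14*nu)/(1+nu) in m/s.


Numerator factor = 0.862 + 1.14*0.2 = 1.09
Denominator = 1 + 0.2 = 1.2
Vr = 3657 * 1.09 / 1.2 = 3321.77 m/s

3321.77


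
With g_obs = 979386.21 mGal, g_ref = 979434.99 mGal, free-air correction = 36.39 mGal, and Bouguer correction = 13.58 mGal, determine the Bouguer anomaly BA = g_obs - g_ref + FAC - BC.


BA = g_obs - g_ref + FAC - BC
= 979386.21 - 979434.99 + 36.39 - 13.58
= -25.97 mGal

-25.97


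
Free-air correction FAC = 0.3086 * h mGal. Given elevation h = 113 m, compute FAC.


FAC = 0.3086 * h
= 0.3086 * 113
= 34.8718 mGal

34.8718


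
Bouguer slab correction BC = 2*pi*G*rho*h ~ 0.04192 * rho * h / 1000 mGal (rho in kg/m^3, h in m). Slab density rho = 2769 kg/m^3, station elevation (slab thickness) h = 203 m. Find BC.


BC = 0.04192 * rho * h / 1000
= 0.04192 * 2769 * 203 / 1000
= 23.5635 mGal

23.5635


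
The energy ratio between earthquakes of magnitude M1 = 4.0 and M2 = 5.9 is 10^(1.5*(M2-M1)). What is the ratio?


M2 - M1 = 5.9 - 4.0 = 1.9
1.5 * 1.9 = 2.85
ratio = 10^2.85 = 707.95

707.95


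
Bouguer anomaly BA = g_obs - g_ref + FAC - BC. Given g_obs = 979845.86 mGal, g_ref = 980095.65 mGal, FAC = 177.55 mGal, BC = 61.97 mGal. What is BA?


BA = g_obs - g_ref + FAC - BC
= 979845.86 - 980095.65 + 177.55 - 61.97
= -134.21 mGal

-134.21


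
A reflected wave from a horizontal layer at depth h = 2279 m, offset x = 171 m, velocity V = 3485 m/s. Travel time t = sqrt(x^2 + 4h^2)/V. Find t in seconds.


x^2 + 4h^2 = 171^2 + 4*2279^2 = 29241 + 20775364 = 20804605
sqrt(20804605) = 4561.2065
t = 4561.2065 / 3485 = 1.3088 s

1.3088


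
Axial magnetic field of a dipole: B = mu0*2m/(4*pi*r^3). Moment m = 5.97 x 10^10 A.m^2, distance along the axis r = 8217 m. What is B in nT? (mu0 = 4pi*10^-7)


m = 5.97 x 10^10 = 59700000000 A.m^2
2m = 119400000000 A.m^2
r^3 = 8217^3 = 554804354313
B = (4pi*10^-7) * 119400000000 / (4*pi * 554804354313) * 1e9
= 150042.465135 / 6971877134757.4 * 1e9
= 21.5211 nT

21.5211


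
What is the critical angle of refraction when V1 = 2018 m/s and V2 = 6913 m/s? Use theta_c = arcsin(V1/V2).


V1/V2 = 2018/6913 = 0.291914
theta_c = arcsin(0.291914) = 16.9726 degrees

16.9726


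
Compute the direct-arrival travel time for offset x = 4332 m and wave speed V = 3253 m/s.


t = x / V
= 4332 / 3253
= 1.3317 s

1.3317


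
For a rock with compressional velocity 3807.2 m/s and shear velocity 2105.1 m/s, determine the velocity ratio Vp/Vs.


Vp/Vs = 3807.2 / 2105.1
= 1.8086

1.8086


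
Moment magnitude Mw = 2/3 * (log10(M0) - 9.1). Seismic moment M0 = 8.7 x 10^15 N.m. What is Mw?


log10(M0) = log10(8.7 x 10^15) = 15.9395
Mw = 2/3 * (15.9395 - 9.1)
= 2/3 * 6.8395
= 4.56

4.56


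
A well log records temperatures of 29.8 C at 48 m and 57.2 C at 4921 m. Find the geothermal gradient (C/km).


dT = 57.2 - 29.8 = 27.4 C
dz = 4921 - 48 = 4873 m
gradient = dT/dz * 1000 = 27.4/4873 * 1000 = 5.6228 C/km

5.6228


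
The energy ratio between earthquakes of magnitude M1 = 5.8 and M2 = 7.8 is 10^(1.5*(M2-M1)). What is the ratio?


M2 - M1 = 7.8 - 5.8 = 2.0
1.5 * 2.0 = 3.0
ratio = 10^3.0 = 1000.0

1000.0


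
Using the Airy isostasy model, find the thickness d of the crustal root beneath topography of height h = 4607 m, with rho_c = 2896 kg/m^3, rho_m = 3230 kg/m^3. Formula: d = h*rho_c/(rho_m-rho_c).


rho_m - rho_c = 3230 - 2896 = 334
d = 4607 * 2896 / 334
= 13341872 / 334
= 39945.72 m

39945.72


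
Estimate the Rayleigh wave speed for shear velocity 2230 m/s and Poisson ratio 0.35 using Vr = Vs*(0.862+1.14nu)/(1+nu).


Numerator factor = 0.862 + 1.14*0.35 = 1.261
Denominator = 1 + 0.35 = 1.35
Vr = 2230 * 1.261 / 1.35 = 2082.99 m/s

2082.99


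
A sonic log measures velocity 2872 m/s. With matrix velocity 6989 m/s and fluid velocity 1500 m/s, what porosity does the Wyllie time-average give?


1/V - 1/Vm = 1/2872 - 1/6989 = 0.00020511
1/Vf - 1/Vm = 1/1500 - 1/6989 = 0.00052358
phi = 0.00020511 / 0.00052358 = 0.3917

0.3917


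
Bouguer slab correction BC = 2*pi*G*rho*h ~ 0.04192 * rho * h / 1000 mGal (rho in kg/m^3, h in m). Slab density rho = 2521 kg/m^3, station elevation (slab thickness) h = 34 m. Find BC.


BC = 0.04192 * rho * h / 1000
= 0.04192 * 2521 * 34 / 1000
= 3.5931 mGal

3.5931
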